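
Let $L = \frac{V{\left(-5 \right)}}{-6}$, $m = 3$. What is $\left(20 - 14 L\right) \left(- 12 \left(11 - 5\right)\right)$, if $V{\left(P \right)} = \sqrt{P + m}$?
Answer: $-1440 - 168 i \sqrt{2} \approx -1440.0 - 237.59 i$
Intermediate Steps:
$V{\left(P \right)} = \sqrt{3 + P}$ ($V{\left(P \right)} = \sqrt{P + 3} = \sqrt{3 + P}$)
$L = - \frac{i \sqrt{2}}{6}$ ($L = \frac{\sqrt{3 - 5}}{-6} = \sqrt{-2} \left(- \frac{1}{6}\right) = i \sqrt{2} \left(- \frac{1}{6}\right) = - \frac{i \sqrt{2}}{6} \approx - 0.2357 i$)
$\left(20 - 14 L\right) \left(- 12 \left(11 - 5\right)\right) = \left(20 - 14 \left(- \frac{i \sqrt{2}}{6}\right)\right) \left(- 12 \left(11 - 5\right)\right) = \left(20 + \frac{7 i \sqrt{2}}{3}\right) \left(\left(-12\right) 6\right) = \left(20 + \frac{7 i \sqrt{2}}{3}\right) \left(-72\right) = -1440 - 168 i \sqrt{2}$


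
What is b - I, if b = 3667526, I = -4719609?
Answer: 8387135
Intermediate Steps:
b - I = 3667526 - 1*(-4719609) = 3667526 + 4719609 = 8387135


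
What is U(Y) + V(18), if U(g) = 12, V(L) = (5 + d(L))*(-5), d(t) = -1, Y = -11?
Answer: -8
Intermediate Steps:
V(L) = -20 (V(L) = (5 - 1)*(-5) = 4*(-5) = -20)
U(Y) + V(18) = 12 - 20 = -8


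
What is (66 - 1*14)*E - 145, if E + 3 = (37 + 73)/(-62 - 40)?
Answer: -18211/51 ≈ -357.08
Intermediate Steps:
E = -208/51 (E = -3 + (37 + 73)/(-62 - 40) = -3 + 110/(-102) = -3 + 110*(-1/102) = -3 - 55/51 = -208/51 ≈ -4.0784)
(66 - 1*14)*E - 145 = (66 - 1*14)*(-208/51) - 145 = (66 - 14)*(-208/51) - 145 = 52*(-208/51) - 145 = -10816/51 - 145 = -18211/51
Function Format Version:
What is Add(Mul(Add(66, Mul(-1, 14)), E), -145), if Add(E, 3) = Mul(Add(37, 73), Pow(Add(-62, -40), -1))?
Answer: Rational(-18211, 51) ≈ -357.08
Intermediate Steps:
E = Rational(-208, 51) (E = Add(-3, Mul(Add(37, 73), Pow(Add(-62, -40), -1))) = Add(-3, Mul(110, Pow(-102, -1))) = Add(-3, Mul(110, Rational(-1, 102))) = Add(-3, Rational(-55, 51)) = Rational(-208, 51) ≈ -4.0784)
Add(Mul(Add(66, Mul(-1, 14)), E), -145) = Add(Mul(Add(66, Mul(-1, 14)), Rational(-208, 51)), -145) = Add(Mul(Add(66, -14), Rational(-208, 51)), -145) = Add(Mul(52, Rational(-208, 51)), -145) = Add(Rational(-10816, 51), -145) = Rational(-18211, 51)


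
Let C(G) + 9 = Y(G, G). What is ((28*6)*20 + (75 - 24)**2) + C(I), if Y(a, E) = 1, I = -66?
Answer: 5953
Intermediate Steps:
C(G) = -8 (C(G) = -9 + 1 = -8)
((28*6)*20 + (75 - 24)**2) + C(I) = ((28*6)*20 + (75 - 24)**2) - 8 = (168*20 + 51**2) - 8 = (3360 + 2601) - 8 = 5961 - 8 = 5953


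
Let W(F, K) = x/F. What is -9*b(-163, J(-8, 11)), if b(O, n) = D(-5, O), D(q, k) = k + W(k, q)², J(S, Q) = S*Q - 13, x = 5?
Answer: 38976498/26569 ≈ 1467.0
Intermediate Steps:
W(F, K) = 5/F
J(S, Q) = -13 + Q*S (J(S, Q) = Q*S - 13 = -13 + Q*S)
D(q, k) = k + 25/k² (D(q, k) = k + (5/k)² = k + 25/k²)
b(O, n) = O + 25/O²
-9*b(-163, J(-8, 11)) = -9*(-163 + 25/(-163)²) = -9*(-163 + 25*(1/26569)) = -9*(-163 + 25/26569) = -9*(-4330722/26569) = 38976498/26569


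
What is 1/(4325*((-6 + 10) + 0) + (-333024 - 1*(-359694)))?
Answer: 1/43970 ≈ 2.2743e-5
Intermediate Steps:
1/(4325*((-6 + 10) + 0) + (-333024 - 1*(-359694))) = 1/(4325*(4 + 0) + (-333024 + 359694)) = 1/(4325*4 + 26670) = 1/(17300 + 26670) = 1/43970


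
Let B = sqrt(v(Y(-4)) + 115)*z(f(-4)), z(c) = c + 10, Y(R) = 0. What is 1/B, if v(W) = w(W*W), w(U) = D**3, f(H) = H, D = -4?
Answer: sqrt(51)/306 ≈ 0.023338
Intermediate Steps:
w(U) = -64 (w(U) = (-4)**3 = -64)
v(W) = -64
z(c) = 10 + c
B = 6*sqrt(51) (B = sqrt(-64 + 115)*(10 - 4) = sqrt(51)*6 = 6*sqrt(51) ≈ 42.849)
1/B = 1/(6*sqrt(51)) = sqrt(51)/306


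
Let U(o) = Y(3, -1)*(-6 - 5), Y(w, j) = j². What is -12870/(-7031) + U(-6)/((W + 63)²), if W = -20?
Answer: 23719289/13000319 ≈ 1.8245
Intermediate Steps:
U(o) = -11 (U(o) = (-1)²*(-6 - 5) = 1*(-11) = -11)
-12870/(-7031) + U(-6)/((W + 63)²) = -12870/(-7031) - 11/(-20 + 63)² = -12870*(-1/7031) - 11/(43²) = 12870/7031 - 11/1849 = 23719289/13000319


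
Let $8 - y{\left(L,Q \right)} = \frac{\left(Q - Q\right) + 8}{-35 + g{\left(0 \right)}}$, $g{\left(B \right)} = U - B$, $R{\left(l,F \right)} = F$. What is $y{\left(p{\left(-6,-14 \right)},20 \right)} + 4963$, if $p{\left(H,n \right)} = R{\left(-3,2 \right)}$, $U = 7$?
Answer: $\frac{34799}{7} \approx 4971.3$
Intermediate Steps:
$p{\left(H,n \right)} = 2$
$g{\left(B \right)} = 7 - B$
$y{\left(L,Q \right)} = \frac{58}{7}$ ($y{\left(L,Q \right)} = 8 - \frac{\left(Q - Q\right) + 8}{-35 + \left(7 - 0\right)} = 8 - \frac{0 + 8}{-35 + \left(7 + 0\right)} = 8 - \frac{8}{-35 + 7} = 8 - \frac{8}{-28} = 8 - 8 \left(- \frac{1}{28}\right) = 8 - - \frac{2}{7} = 8 + \frac{2}{7} = \frac{58}{7}$)
$y{\left(p{\left(-6,-14 \right)},20 \right)} + 4963 = \frac{58}{7} + 4963 = \frac{34799}{7}$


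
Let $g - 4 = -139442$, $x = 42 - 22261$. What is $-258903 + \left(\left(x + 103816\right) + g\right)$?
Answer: $-316744$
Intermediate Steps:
$x = -22219$ ($x = 42 - 22261 = -22219$)
$g = -139438$ ($g = 4 - 139442 = -139438$)
$-258903 + \left(\left(x + 103816\right) + g\right) = -258903 + \left(\left(-22219 + 103816\right) - 139438\right) = -258903 + \left(81597 - 139438\right) = -258903 - 57841 = -316744$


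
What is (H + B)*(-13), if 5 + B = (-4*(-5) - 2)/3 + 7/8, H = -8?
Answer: 637/8 ≈ 79.625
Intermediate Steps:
B = 15/8 (B = -5 + ((-4*(-5) - 2)/3 + 7/8) = -5 + ((20 - 2)*(⅓) + 7*(⅛)) = -5 + (18*(⅓) + 7/8) = -5 + (6 + 7/8) = -5 + 55/8 = 15/8 ≈ 1.8750)
(H + B)*(-13) = (-8 + 15/8)*(-13) = -49/8*(-13) = 637/8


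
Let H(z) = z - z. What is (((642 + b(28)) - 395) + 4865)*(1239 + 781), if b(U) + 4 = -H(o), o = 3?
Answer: 10318160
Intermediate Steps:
H(z) = 0
b(U) = -4 (b(U) = -4 - 1*0 = -4 + 0 = -4)
(((642 + b(28)) - 395) + 4865)*(1239 + 781) = (((642 - 4) - 395) + 4865)*(1239 + 781) = ((638 - 395) + 4865)*2020 = (243 + 4865)*2020 = 5108*2020 = 10318160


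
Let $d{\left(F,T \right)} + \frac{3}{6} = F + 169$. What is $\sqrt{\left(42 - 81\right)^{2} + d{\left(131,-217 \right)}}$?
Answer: $\frac{\sqrt{7282}}{2} \approx 42.667$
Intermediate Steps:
$d{\left(F,T \right)} = \frac{337}{2} + F$ ($d{\left(F,T \right)} = - \frac{1}{2} + \left(F + 169\right) = - \frac{1}{2} + \left(169 + F\right) = \frac{337}{2} + F$)
$\sqrt{\left(42 - 81\right)^{2} + d{\left(131,-217 \right)}} = \sqrt{\left(42 - 81\right)^{2} + \left(\frac{337}{2} + 131\right)} = \sqrt{\left(-39\right)^{2} + \frac{599}{2}} = \sqrt{1521 + \frac{599}{2}} = \sqrt{\frac{3641}{2}} = \frac{\sqrt{7282}}{2}$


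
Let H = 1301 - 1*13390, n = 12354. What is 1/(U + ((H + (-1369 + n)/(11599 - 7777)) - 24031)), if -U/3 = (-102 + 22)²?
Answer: -294/16263235 ≈ -1.8078e-5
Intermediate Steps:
H = -12089 (H = 1301 - 13390 = -12089)
U = -19200 (U = -3*(-102 + 22)² = -3*(-80)² = -3*6400 = -19200)
1/(U + ((H + (-1369 + n)/(11599 - 7777)) - 24031)) = 1/(-19200 + ((-12089 + (-1369 + 12354)/(11599 - 7777)) - 24031)) = 1/(-19200 + ((-12089 + 10985/3822) - 24031)) = 1/(-19200 + ((-12089 + 10985*(1/3822)) - 24031)) = 1/(-19200 + ((-12089 + 845/294) - 24031)) = 1/(-19200 + (-3553321/294 - 24031)) = 1/(-19200 - 10618435/294) = 1/(-16263235/294) = -294/16263235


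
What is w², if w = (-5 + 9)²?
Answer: 256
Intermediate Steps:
w = 16 (w = 4² = 16)
w² = 16² = 256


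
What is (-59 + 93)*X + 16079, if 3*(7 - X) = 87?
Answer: 15331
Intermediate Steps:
X = -22 (X = 7 - 1/3*87 = 7 - 29 = -22)
(-59 + 93)*X + 16079 = (-59 + 93)*(-22) + 16079 = 34*(-22) + 16079 = -748 + 16079 = 15331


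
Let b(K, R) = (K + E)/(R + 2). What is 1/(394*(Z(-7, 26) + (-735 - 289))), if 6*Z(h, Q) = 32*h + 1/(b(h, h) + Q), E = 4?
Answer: -133/55615661 ≈ -2.3914e-6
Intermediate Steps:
b(K, R) = (4 + K)/(2 + R) (b(K, R) = (K + 4)/(R + 2) = (4 + K)/(2 + R))
Z(h, Q) = 1/(6*(Q + (4 + h)/(2 + h))) + 16*h/3 (Z(h, Q) = (32*h + 1/((4 + h)/(2 + h) + Q))/6 = (32*h + 1/(Q + (4 + h)/(2 + h)))/6 = (1/(Q + (4 + h)/(2 + h)) + 32*h)/6 = 1/(6*(Q + (4 + h)/(2 + h))) + 16*h/3)
1/(394*(Z(-7, 26) + (-735 - 289))) = 1/(394*(((1 + 32*26*(-7))*(2 - 7) + 32*(-7)*(4 - 7))/(6*(4 - 7 + 26*(2 - 7))) + (-735 - 289))) = 1/(394*(((1 - 5824)*(-5) + 32*(-7)*(-3))/(6*(4 - 7 + 26*(-5))) - 1024)) = 1/(394*((-5823*(-5) + 672)/(6*(4 - 7 - 130)) - 1024)) = 1/(394*((1/6)*(29115 + 672)/(-133) - 1024)) = 1/(394*((1/6)*(-1/133)*29787 - 1024)) = 1/(394*(-9929/266 - 1024)) = 1/(394*(-282313/266)) = 1/(-55615661/133) = -133/55615661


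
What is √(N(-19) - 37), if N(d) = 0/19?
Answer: I*√37 ≈ 6.0828*I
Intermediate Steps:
N(d) = 0 (N(d) = 0*(1/19) = 0)
√(N(-19) - 37) = √(0 - 37) = √(-37) = I*√37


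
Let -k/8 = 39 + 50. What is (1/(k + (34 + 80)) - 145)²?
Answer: 7518797521/357604 ≈ 21026.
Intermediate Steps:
k = -712 (k = -8*(39 + 50) = -8*89 = -712)
(1/(k + (34 + 80)) - 145)² = (1/(-712 + (34 + 80)) - 145)² = (1/(-712 + 114) - 145)² = (1/(-598) - 145)² = (-1/598 - 145)² = (-86711/598)² = 7518797521/357604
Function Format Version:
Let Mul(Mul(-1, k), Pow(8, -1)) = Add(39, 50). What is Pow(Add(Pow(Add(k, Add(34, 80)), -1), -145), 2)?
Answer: Rational(7518797521, 357604) ≈ 21026.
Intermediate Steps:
k = -712 (k = Mul(-8, Add(39, 50)) = Mul(-8, 89) = -712)
Pow(Add(Pow(Add(k, Add(34, 80)), -1), -145), 2) = Pow(Add(Pow(Add(-712, Add(34, 80)), -1), -145), 2) = Pow(Add(Pow(Add(-712, 114), -1), -145), 2) = Pow(Add(Pow(-598, -1), -145), 2) = Pow(Add(Rational(-1, 598), -145), 2) = Pow(Rational(-86711, 598), 2) = Rational(7518797521, 357604)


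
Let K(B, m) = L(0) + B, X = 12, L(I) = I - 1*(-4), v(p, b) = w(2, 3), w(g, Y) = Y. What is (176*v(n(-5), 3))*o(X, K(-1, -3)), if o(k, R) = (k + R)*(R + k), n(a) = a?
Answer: 118800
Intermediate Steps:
v(p, b) = 3
L(I) = 4 + I (L(I) = I + 4 = 4 + I)
K(B, m) = 4 + B (K(B, m) = (4 + 0) + B = 4 + B)
o(k, R) = (R + k)² (o(k, R) = (R + k)*(R + k) = (R + k)²)
(176*v(n(-5), 3))*o(X, K(-1, -3)) = (176*3)*((4 - 1) + 12)² = 528*(3 + 12)² = 528*15² = 528*225 = 118800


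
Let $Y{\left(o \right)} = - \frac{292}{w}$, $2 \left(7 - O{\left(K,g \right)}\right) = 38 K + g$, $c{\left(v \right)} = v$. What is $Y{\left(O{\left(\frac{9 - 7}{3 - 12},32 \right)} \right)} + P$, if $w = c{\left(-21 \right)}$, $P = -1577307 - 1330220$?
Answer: $- \frac{61057775}{21} \approx -2.9075 \cdot 10^{6}$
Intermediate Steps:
$P = -2907527$ ($P = -1577307 - 1330220 = -2907527$)
$O{\left(K,g \right)} = 7 - 19 K - \frac{g}{2}$ ($O{\left(K,g \right)} = 7 - \frac{38 K + g}{2} = 7 - \frac{g + 38 K}{2} = 7 - \left(\frac{g}{2} + 19 K\right) = 7 - 19 K - \frac{g}{2}$)
$w = -21$
$Y{\left(o \right)} = \frac{292}{21}$ ($Y{\left(o \right)} = - \frac{292}{-21} = \left(-292\right) \left(- \frac{1}{21}\right) = \frac{292}{21}$)
$Y{\left(O{\left(\frac{9 - 7}{3 - 12},32 \right)} \right)} + P = \frac{292}{21} - 2907527 = - \frac{61057775}{21}$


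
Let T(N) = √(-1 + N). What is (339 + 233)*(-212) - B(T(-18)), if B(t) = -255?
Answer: -121009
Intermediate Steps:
(339 + 233)*(-212) - B(T(-18)) = (339 + 233)*(-212) - 1*(-255) = 572*(-212) + 255 = -121264 + 255 = -121009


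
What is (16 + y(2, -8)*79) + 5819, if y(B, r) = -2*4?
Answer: 5203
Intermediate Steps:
y(B, r) = -8
(16 + y(2, -8)*79) + 5819 = (16 - 8*79) + 5819 = (16 - 632) + 5819 = -616 + 5819 = 5203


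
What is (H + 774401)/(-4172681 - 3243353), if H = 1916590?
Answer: -2690991/7416034 ≈ -0.36286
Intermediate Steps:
(H + 774401)/(-4172681 - 3243353) = (1916590 + 774401)/(-4172681 - 3243353) = 2690991/(-7416034) = 2690991*(-1/7416034) = -2690991/7416034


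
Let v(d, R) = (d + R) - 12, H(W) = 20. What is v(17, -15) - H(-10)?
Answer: -30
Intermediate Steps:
v(d, R) = -12 + R + d (v(d, R) = (R + d) - 12 = -12 + R + d)
v(17, -15) - H(-10) = (-12 - 15 + 17) - 1*20 = -10 - 20 = -30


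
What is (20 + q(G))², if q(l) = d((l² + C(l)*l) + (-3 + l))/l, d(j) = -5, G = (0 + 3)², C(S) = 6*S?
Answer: 30625/81 ≈ 378.09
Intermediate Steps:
G = 9 (G = 3² = 9)
q(l) = -5/l
(20 + q(G))² = (20 - 5/9)² = (175/9)² = 30625/81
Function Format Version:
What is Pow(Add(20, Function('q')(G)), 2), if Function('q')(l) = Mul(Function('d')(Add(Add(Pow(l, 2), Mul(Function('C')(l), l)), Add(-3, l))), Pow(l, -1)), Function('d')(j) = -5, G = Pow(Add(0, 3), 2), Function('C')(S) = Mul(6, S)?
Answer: Rational(30625, 81) ≈ 378.09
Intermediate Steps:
G = 9 (G = Pow(3, 2) = 9)
Function('q')(l) = Mul(-5, Pow(l, -1))
Pow(Add(20, Function('q')(G)), 2) = Pow(Add(20, Mul(-5, Pow(9, -1))), 2) = Pow(Add(20, Mul(-5, Rational(1, 9))), 2) = Pow(Add(20, Rational(-5, 9)), 2) = Pow(Rational(175, 9), 2) = Rational(30625, 81)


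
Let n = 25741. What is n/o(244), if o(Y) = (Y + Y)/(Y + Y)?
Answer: 25741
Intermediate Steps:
o(Y) = 1 (o(Y) = (2*Y)/((2*Y)) = (2*Y)*(1/(2*Y)) = 1)
n/o(244) = 25741/1 = 25741*1 = 25741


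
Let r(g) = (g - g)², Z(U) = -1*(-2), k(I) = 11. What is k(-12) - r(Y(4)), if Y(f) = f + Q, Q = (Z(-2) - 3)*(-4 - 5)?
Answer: 11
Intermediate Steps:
Z(U) = 2
Q = 9 (Q = (2 - 3)*(-4 - 5) = -1*(-9) = 9)
Y(f) = 9 + f (Y(f) = f + 9 = 9 + f)
r(g) = 0 (r(g) = 0² = 0)
k(-12) - r(Y(4)) = 11 - 1*0 = 11 + 0 = 11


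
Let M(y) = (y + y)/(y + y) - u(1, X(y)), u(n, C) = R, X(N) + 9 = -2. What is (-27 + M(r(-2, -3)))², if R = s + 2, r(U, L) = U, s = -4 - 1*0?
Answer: 576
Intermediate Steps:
s = -4 (s = -4 + 0 = -4)
R = -2 (R = -4 + 2 = -2)
X(N) = -11 (X(N) = -9 - 2 = -11)
u(n, C) = -2
M(y) = 3 (M(y) = (y + y)/(y + y) - 1*(-2) = (2*y)/((2*y)) + 2 = (2*y)*(1/(2*y)) + 2 = 1 + 2 = 3)
(-27 + M(r(-2, -3)))² = (-27 + 3)² = (-24)² = 576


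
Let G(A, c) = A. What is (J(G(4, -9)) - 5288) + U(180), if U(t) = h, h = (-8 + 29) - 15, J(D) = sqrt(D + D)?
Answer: -5282 + 2*sqrt(2) ≈ -5279.2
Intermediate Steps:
J(D) = sqrt(2)*sqrt(D) (J(D) = sqrt(2*D) = sqrt(2)*sqrt(D))
h = 6 (h = 21 - 15 = 6)
U(t) = 6
(J(G(4, -9)) - 5288) + U(180) = (sqrt(2)*sqrt(4) - 5288) + 6 = (sqrt(2)*2 - 5288) + 6 = (2*sqrt(2) - 5288) + 6 = (-5288 + 2*sqrt(2)) + 6 = -5282 + 2*sqrt(2)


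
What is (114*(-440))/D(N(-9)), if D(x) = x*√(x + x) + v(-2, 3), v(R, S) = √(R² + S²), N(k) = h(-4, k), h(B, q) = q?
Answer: -50160/(√13 - 27*I*√2) ≈ -122.95 - 1302.0*I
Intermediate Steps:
N(k) = k
D(x) = √13 + √2*x^(3/2) (D(x) = x*√(x + x) + √((-2)² + 3²) = x*√(2*x) + √(4 + 9) = x*(√2*√x) + √13 = √2*x^(3/2) + √13 = √13 + √2*x^(3/2))
(114*(-440))/D(N(-9)) = (114*(-440))/(√13 + √2*(-9)^(3/2)) = -50160/(√13 + √2*(-27*I)) = -50160/(√13 - 27*I*√2)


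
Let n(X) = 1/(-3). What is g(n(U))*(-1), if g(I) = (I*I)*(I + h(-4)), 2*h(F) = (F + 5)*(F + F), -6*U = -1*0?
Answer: 13/27 ≈ 0.48148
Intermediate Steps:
U = 0 (U = -(-1)*0/6 = -⅙*0 = 0)
h(F) = F*(5 + F) (h(F) = ((F + 5)*(F + F))/2 = ((5 + F)*(2*F))/2 = (2*F*(5 + F))/2 = F*(5 + F))
n(X) = -⅓
g(I) = I²*(-4 + I) (g(I) = (I*I)*(I - 4*(5 - 4)) = I²*(I - 4*1) = I²*(I - 4) = I²*(-4 + I))
g(n(U))*(-1) = ((-⅓)²*(-4 - ⅓))*(-1) = ((⅑)*(-13/3))*(-1) = -13/27*(-1) = 13/27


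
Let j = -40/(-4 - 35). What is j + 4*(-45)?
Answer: -6980/39 ≈ -178.97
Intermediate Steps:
j = 40/39 (j = -40/(-39) = -40*(-1/39) = 40/39 ≈ 1.0256)
j + 4*(-45) = 40/39 + 4*(-45) = 40/39 - 180 = -6980/39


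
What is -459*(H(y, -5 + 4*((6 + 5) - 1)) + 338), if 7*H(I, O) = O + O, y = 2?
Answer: -159732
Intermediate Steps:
H(I, O) = 2*O/7 (H(I, O) = (O + O)/7 = (2*O)/7 = 2*O/7)
-459*(H(y, -5 + 4*((6 + 5) - 1)) + 338) = -459*(2*(-5 + 4*((6 + 5) - 1))/7 + 338) = -459*(2*(-5 + 4*(11 - 1))/7 + 338) = -459*(2*(-5 + 4*10)/7 + 338) = -459*(2*(-5 + 40)/7 + 338) = -459*((2/7)*35 + 338) = -459*(10 + 338) = -459*348 = -159732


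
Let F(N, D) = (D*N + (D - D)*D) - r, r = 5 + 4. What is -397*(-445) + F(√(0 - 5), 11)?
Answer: 176656 + 11*I*√5 ≈ 1.7666e+5 + 24.597*I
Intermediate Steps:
r = 9
F(N, D) = -9 + D*N (F(N, D) = (D*N + (D - D)*D) - 1*9 = (D*N + 0*D) - 9 = (D*N + 0) - 9 = D*N - 9 = -9 + D*N)
-397*(-445) + F(√(0 - 5), 11) = -397*(-445) + (-9 + 11*√(0 - 5)) = 176665 + (-9 + 11*√(-5)) = 176665 + (-9 + 11*(I*√5)) = 176665 + (-9 + 11*I*√5) = 176656 + 11*I*√5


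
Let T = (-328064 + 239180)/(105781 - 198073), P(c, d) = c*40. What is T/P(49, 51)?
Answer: 7407/15074360 ≈ 0.00049136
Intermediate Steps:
P(c, d) = 40*c
T = 7407/7691 (T = -88884/(-92292) = -88884*(-1/92292) = 7407/7691 ≈ 0.96307)
T/P(49, 51) = 7407/(7691*((40*49))) = (7407/7691)/1960 = (7407/7691)*(1/1960) = 7407/15074360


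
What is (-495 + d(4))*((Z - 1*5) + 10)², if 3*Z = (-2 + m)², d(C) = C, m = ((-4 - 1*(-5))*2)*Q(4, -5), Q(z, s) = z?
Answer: -141899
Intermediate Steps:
m = 8 (m = ((-4 - 1*(-5))*2)*4 = ((-4 + 5)*2)*4 = (1*2)*4 = 2*4 = 8)
Z = 12 (Z = (-2 + 8)²/3 = (⅓)*6² = (⅓)*36 = 12)
(-495 + d(4))*((Z - 1*5) + 10)² = (-495 + 4)*((12 - 1*5) + 10)² = -491*((12 - 5) + 10)² = -491*(7 + 10)² = -491*17² = -491*289 = -141899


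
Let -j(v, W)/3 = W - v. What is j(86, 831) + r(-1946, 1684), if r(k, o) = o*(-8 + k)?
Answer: -3292771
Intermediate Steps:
j(v, W) = -3*W + 3*v (j(v, W) = -3*(W - v) = -3*W + 3*v)
j(86, 831) + r(-1946, 1684) = (-3*831 + 3*86) + 1684*(-8 - 1946) = (-2493 + 258) + 1684*(-1954) = -2235 - 3290536 = -3292771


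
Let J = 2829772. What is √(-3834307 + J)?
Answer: 3*I*√111615 ≈ 1002.3*I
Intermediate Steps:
√(-3834307 + J) = √(-3834307 + 2829772) = √(-1004535) = 3*I*√111615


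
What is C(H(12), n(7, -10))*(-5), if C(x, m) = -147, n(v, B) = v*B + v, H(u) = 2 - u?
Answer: 735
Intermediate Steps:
n(v, B) = v + B*v (n(v, B) = B*v + v = v + B*v)
C(H(12), n(7, -10))*(-5) = -147*(-5) = 735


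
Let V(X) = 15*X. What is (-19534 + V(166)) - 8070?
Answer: -25114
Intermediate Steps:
(-19534 + V(166)) - 8070 = (-19534 + 15*166) - 8070 = (-19534 + 2490) - 8070 = -17044 - 8070 = -25114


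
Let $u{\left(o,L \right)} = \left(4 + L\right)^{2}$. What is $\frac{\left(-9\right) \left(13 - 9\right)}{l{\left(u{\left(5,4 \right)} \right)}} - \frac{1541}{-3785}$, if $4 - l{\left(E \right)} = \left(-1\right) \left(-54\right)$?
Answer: $\frac{21331}{18925} \approx 1.1271$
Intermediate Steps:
$l{\left(E \right)} = -50$ ($l{\left(E \right)} = 4 - \left(-1\right) \left(-54\right) = 4 - 54 = -50$)
$\frac{\left(-9\right) \left(13 - 9\right)}{l{\left(u{\left(5,4 \right)} \right)}} - \frac{1541}{-3785} = \frac{\left(-9\right) \left(13 - 9\right)}{-50} - \frac{1541}{-3785} = \left(-9\right) 4 \left(- \frac{1}{50}\right) - - \frac{1541}{3785} = \left(-36\right) \left(- \frac{1}{50}\right) + \frac{1541}{3785} = \frac{18}{25} + \frac{1541}{3785} = \frac{21331}{18925}$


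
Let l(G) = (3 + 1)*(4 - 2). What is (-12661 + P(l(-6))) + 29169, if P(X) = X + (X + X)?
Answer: 16532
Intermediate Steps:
l(G) = 8 (l(G) = 4*2 = 8)
P(X) = 3*X (P(X) = X + 2*X = 3*X)
(-12661 + P(l(-6))) + 29169 = (-12661 + 3*8) + 29169 = (-12661 + 24) + 29169 = -12637 + 29169 = 16532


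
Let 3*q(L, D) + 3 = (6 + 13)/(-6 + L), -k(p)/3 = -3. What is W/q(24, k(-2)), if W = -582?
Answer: 31428/35 ≈ 897.94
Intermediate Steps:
k(p) = 9 (k(p) = -3*(-3) = 9)
q(L, D) = -1 + 19/(3*(-6 + L)) (q(L, D) = -1 + ((6 + 13)/(-6 + L))/3 = -1 + (19/(-6 + L))/3 = -1 + 19/(3*(-6 + L)))
W/q(24, k(-2)) = -582*(-6 + 24)/(37/3 - 1*24) = -582*18/(37/3 - 24) = -582/((1/18)*(-35/3)) = -582/(-35/54) = -582*(-54/35) = 31428/35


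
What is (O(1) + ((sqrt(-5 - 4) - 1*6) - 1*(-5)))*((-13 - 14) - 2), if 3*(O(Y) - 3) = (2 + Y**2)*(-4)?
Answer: 58 - 87*I ≈ 58.0 - 87.0*I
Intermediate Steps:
O(Y) = 1/3 - 4*Y**2/3 (O(Y) = 3 + ((2 + Y**2)*(-4))/3 = 3 + (-8 - 4*Y**2)/3 = 3 + (-8/3 - 4*Y**2/3) = 1/3 - 4*Y**2/3)
(O(1) + ((sqrt(-5 - 4) - 1*6) - 1*(-5)))*((-13 - 14) - 2) = ((1/3 - 4/3*1**2) + ((sqrt(-5 - 4) - 1*6) - 1*(-5)))*((-13 - 14) - 2) = ((1/3 - 4/3*1) + ((sqrt(-9) - 6) + 5))*(-27 - 2) = ((1/3 - 4/3) + ((3*I - 6) + 5))*(-29) = (-1 + ((-6 + 3*I) + 5))*(-29) = (-1 + (-1 + 3*I))*(-29) = (-2 + 3*I)*(-29) = 58 - 87*I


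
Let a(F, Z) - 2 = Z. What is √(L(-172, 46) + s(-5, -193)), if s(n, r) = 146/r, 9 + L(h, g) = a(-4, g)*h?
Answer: I*√307891163/193 ≈ 90.916*I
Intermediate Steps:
a(F, Z) = 2 + Z
L(h, g) = -9 + h*(2 + g) (L(h, g) = -9 + (2 + g)*h = -9 + h*(2 + g))
√(L(-172, 46) + s(-5, -193)) = √((-9 - 172*(2 + 46)) + 146/(-193)) = √((-9 - 172*48) + 146*(-1/193)) = √((-9 - 8256) - 146/193) = √(-8265 - 146/193) = √(-1595291/193) = I*√307891163/193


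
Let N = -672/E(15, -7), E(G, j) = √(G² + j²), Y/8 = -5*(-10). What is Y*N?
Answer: -134400*√274/137 ≈ -16239.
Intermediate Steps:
Y = 400 (Y = 8*(-5*(-10)) = 8*50 = 400)
N = -336*√274/137 (N = -672/√(15² + (-7)²) = -672/√(225 + 49) = -672*√274/274 = -336*√274/137 ≈ -40.597)
Y*N = 400*(-336*√274/137) = -134400*√274/137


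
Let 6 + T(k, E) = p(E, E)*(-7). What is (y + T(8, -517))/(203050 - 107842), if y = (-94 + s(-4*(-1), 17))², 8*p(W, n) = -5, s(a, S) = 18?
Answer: 46195/761664 ≈ 0.060650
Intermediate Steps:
p(W, n) = -5/8 (p(W, n) = (⅛)*(-5) = -5/8)
T(k, E) = -13/8 (T(k, E) = -6 - 5/8*(-7) = -6 + 35/8 = -13/8)
y = 5776 (y = (-94 + 18)² = (-76)² = 5776)
(y + T(8, -517))/(203050 - 107842) = (5776 - 13/8)/(203050 - 107842) = (46195/8)/95208 = (46195/8)*(1/95208) = 46195/761664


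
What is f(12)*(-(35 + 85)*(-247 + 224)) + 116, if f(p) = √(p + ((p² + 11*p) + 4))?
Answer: 116 + 5520*√73 ≈ 47279.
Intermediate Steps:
f(p) = √(4 + p² + 12*p) (f(p) = √(p + (4 + p² + 11*p)) = √(4 + p² + 12*p))
f(12)*(-(35 + 85)*(-247 + 224)) + 116 = √(4 + 12² + 12*12)*(-(35 + 85)*(-247 + 224)) + 116 = √(4 + 144 + 144)*(-120*(-23)) + 116 = √292*(-1*(-2760)) + 116 = (2*√73)*2760 + 116 = 5520*√73 + 116 = 116 + 5520*√73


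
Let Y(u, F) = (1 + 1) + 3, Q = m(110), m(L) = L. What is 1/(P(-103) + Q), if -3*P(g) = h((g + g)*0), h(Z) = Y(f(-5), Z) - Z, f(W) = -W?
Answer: 3/325 ≈ 0.0092308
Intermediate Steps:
Q = 110
Y(u, F) = 5 (Y(u, F) = 2 + 3 = 5)
h(Z) = 5 - Z
P(g) = -5/3 (P(g) = -(5 - (g + g)*0)/3 = -(5 - 2*g*0)/3 = -(5 - 1*0)/3 = -(5 + 0)/3 = -⅓*5 = -5/3)
1/(P(-103) + Q) = 1/(-5/3 + 110) = 1/(325/3) = 3/325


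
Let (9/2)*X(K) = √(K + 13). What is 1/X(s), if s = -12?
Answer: 9/2 ≈ 4.5000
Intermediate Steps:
X(K) = 2*√(13 + K)/9 (X(K) = 2*√(K + 13)/9 = 2*√(13 + K)/9)
1/X(s) = 1/(2*√(13 - 12)/9) = 1/(2*√1/9) = 1/((2/9)*1) = 1/(2/9) = 9/2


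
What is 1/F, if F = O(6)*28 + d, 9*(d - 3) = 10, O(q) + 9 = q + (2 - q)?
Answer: -9/1727 ≈ -0.0052113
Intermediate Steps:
O(q) = -7 (O(q) = -9 + (q + (2 - q)) = -9 + 2 = -7)
d = 37/9 (d = 3 + (1/9)*10 = 3 + 10/9 = 37/9 ≈ 4.1111)
F = -1727/9 (F = -7*28 + 37/9 = -196 + 37/9 = -1727/9 ≈ -191.89)
1/F = 1/(-1727/9) = -9/1727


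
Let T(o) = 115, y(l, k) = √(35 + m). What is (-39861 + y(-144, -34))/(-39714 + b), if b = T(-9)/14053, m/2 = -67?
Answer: 24355071/24265249 - 1833*I*√11/24265249 ≈ 1.0037 - 0.00025054*I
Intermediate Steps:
m = -134 (m = 2*(-67) = -134)
y(l, k) = 3*I*√11 (y(l, k) = √(35 - 134) = √(-99) = 3*I*√11)
b = 5/611 (b = 115/14053 = 115*(1/14053) = 5/611 ≈ 0.0081833)
(-39861 + y(-144, -34))/(-39714 + b) = (-39861 + 3*I*√11)/(-39714 + 5/611) = (-39861 + 3*I*√11)/(-24265249/611) = (-39861 + 3*I*√11)*(-611/24265249) = 24355071/24265249 - 1833*I*√11/24265249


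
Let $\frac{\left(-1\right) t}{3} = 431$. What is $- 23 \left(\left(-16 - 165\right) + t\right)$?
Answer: $33902$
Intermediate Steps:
$t = -1293$ ($t = \left(-3\right) 431 = -1293$)
$- 23 \left(\left(-16 - 165\right) + t\right) = - 23 \left(\left(-16 - 165\right) - 1293\right) = - 23 \left(-181 - 1293\right) = \left(-23\right) \left(-1474\right) = 33902$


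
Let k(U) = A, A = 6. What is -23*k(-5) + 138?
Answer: 0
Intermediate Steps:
k(U) = 6
-23*k(-5) + 138 = -23*6 + 138 = -138 + 138 = 0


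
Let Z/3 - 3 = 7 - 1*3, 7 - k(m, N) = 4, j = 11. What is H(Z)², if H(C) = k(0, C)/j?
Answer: 9/121 ≈ 0.074380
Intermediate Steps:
k(m, N) = 3 (k(m, N) = 7 - 1*4 = 7 - 4 = 3)
Z = 21 (Z = 9 + 3*(7 - 1*3) = 9 + 3*(7 - 3) = 9 + 3*4 = 9 + 12 = 21)
H(C) = 3/11
H(Z)² = (3/11)² = 9/121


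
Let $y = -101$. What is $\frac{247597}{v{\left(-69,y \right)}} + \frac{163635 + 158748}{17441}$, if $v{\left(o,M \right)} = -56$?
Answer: $- \frac{614326547}{139528} \approx -4402.9$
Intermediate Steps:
$\frac{247597}{v{\left(-69,y \right)}} + \frac{163635 + 158748}{17441} = \frac{247597}{-56} + \frac{163635 + 158748}{17441} = 247597 \left(- \frac{1}{56}\right) + 322383 \cdot \frac{1}{17441} = - \frac{35371}{8} + \frac{322383}{17441} = - \frac{614326547}{139528}$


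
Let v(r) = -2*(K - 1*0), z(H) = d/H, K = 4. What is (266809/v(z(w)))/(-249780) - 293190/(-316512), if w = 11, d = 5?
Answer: 775824347/732021920 ≈ 1.0598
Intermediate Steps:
z(H) = 5/H
v(r) = -8 (v(r) = -2*(4 - 1*0) = -2*(4 + 0) = -2*4 = -8)
(266809/v(z(w)))/(-249780) - 293190/(-316512) = (266809/(-8))/(-249780) - 293190/(-316512) = (266809*(-1/8))*(-1/249780) - 293190*(-1/316512) = -266809/8*(-1/249780) + 48865/52752 = 266809/1998240 + 48865/52752 = 775824347/732021920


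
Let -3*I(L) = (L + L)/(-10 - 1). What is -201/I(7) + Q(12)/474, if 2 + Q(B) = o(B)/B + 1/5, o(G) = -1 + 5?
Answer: -23580469/49770 ≈ -473.79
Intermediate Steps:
I(L) = 2*L/33 (I(L) = -(L + L)/(3*(-10 - 1)) = -2*L/(3*(-11)) = -2*L*(-1)/(3*11) = -(-2)*L/33 = 2*L/33)
o(G) = 4
Q(B) = -9/5 + 4/B (Q(B) = -2 + (4/B + 1/5) = -2 + (4/B + 1*(⅕)) = -2 + (4/B + ⅕) = -2 + (⅕ + 4/B) = -9/5 + 4/B)
-201/I(7) + Q(12)/474 = -201/((2/33)*7) + (-9/5 + 4/12)/474 = -201/14/33 + (-9/5 + 4*(1/12))*(1/474) = -201*33/14 + (-9/5 + ⅓)*(1/474) = -6633/14 - 22/15*1/474 = -6633/14 - 11/3555 = -23580469/49770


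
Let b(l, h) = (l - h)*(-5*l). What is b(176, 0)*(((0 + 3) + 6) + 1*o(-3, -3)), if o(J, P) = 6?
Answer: -2323200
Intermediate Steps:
b(l, h) = -5*l*(l - h)
b(176, 0)*(((0 + 3) + 6) + 1*o(-3, -3)) = (5*176*(0 - 1*176))*(((0 + 3) + 6) + 1*6) = (5*176*(0 - 176))*((3 + 6) + 6) = (5*176*(-176))*(9 + 6) = -154880*15 = -2323200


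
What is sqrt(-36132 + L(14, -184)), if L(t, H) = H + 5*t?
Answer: I*sqrt(36246) ≈ 190.38*I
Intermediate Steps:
sqrt(-36132 + L(14, -184)) = sqrt(-36132 + (-184 + 5*14)) = sqrt(-36132 + (-184 + 70)) = sqrt(-36132 - 114) = sqrt(-36246) = I*sqrt(36246)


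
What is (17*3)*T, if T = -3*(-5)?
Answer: 765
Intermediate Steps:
T = 15
(17*3)*T = (17*3)*15 = 51*15 = 765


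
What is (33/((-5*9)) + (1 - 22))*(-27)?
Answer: 2934/5 ≈ 586.80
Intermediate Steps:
(33/((-5*9)) + (1 - 22))*(-27) = (33/(-45) - 21)*(-27) = (33*(-1/45) - 21)*(-27) = (-11/15 - 21)*(-27) = -326/15*(-27) = 2934/5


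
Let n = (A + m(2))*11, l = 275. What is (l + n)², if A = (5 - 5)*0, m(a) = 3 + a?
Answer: 108900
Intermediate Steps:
A = 0 (A = 0*0 = 0)
n = 55 (n = (0 + (3 + 2))*11 = (0 + 5)*11 = 5*11 = 55)
(l + n)² = (275 + 55)² = 330² = 108900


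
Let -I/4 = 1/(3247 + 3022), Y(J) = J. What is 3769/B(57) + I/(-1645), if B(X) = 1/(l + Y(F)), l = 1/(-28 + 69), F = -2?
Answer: -3148294338781/422812705 ≈ -7446.1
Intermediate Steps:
l = 1/41 ≈ 0.024390
I = -4/6269 (I = -4/(3247 + 3022) = -4/6269 ≈ -0.00063806)
B(X) = -41/81 (B(X) = 1/(1/41 - 2) = 1/(-81/41) = -41/81)
3769/B(57) + I/(-1645) = 3769/(-41/81) - 4/6269/(-1645) = 3769*(-81/41) - 4/6269*(-1/1645) = -305289/41 + 4/10312505 = -3148294338781/422812705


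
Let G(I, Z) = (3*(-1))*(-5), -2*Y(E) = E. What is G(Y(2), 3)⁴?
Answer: 50625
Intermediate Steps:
Y(E) = -E/2
G(I, Z) = 15 (G(I, Z) = -3*(-5) = 15)
G(Y(2), 3)⁴ = 15⁴ = 50625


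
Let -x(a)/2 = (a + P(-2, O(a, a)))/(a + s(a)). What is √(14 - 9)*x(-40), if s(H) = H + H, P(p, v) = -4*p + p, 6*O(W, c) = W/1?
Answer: -17*√5/30 ≈ -1.2671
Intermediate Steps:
O(W, c) = W/6 (O(W, c) = (W/1)/6 = (W*1)/6 = W/6)
P(p, v) = -3*p
s(H) = 2*H
x(a) = -2*(6 + a)/(3*a) (x(a) = -2*(a - 3*(-2))/(a + 2*a) = -2*(a + 6)/(3*a) = -2*(6 + a)*1/(3*a) = -2*(6 + a)/(3*a))
√(14 - 9)*x(-40) = √(14 - 9)*(-⅔ - 4/(-40)) = √5*(-⅔ - 4*(-1/40)) = √5*(-⅔ + ⅒) = √5*(-17/30) = -17*√5/30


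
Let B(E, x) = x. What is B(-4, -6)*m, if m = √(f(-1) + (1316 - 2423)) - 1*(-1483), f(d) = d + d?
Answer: -8898 - 6*I*√1109 ≈ -8898.0 - 199.81*I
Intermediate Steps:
f(d) = 2*d
m = 1483 + I*√1109 (m = √(2*(-1) + (1316 - 2423)) - 1*(-1483) = √(-2 - 1107) + 1483 = √(-1109) + 1483 = I*√1109 + 1483 = 1483 + I*√1109 ≈ 1483.0 + 33.302*I)
B(-4, -6)*m = -6*(1483 + I*√1109) = -8898 - 6*I*√1109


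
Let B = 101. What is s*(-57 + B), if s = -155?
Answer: -6820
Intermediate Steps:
s*(-57 + B) = -155*(-57 + 101) = -155*44 = -6820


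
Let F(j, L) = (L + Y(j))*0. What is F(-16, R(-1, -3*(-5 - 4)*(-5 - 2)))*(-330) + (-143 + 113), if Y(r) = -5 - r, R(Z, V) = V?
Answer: -30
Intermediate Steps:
F(j, L) = 0 (F(j, L) = (L + (-5 - j))*0 = (-5 + L - j)*0 = 0)
F(-16, R(-1, -3*(-5 - 4)*(-5 - 2)))*(-330) + (-143 + 113) = 0*(-330) + (-143 + 113) = 0 - 30 = -30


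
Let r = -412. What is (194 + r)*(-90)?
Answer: 19620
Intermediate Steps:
(194 + r)*(-90) = (194 - 412)*(-90) = -218*(-90) = 19620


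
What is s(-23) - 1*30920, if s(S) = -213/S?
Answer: -710947/23 ≈ -30911.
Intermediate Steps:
s(-23) - 1*30920 = -213/(-23) - 1*30920 = -213*(-1/23) - 30920 = 213/23 - 30920 = -710947/23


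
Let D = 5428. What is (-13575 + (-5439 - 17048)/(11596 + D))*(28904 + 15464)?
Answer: -640904874851/1064 ≈ -6.0235e+8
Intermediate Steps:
(-13575 + (-5439 - 17048)/(11596 + D))*(28904 + 15464) = (-13575 + (-5439 - 17048)/(11596 + 5428))*(28904 + 15464) = (-13575 - 22487/17024)*44368 = -231123287/17024*44368 = -640904874851/1064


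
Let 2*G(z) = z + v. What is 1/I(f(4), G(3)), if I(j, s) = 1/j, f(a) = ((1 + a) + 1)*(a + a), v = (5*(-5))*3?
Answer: 48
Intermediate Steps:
v = -75 (v = -25*3 = -75)
f(a) = 2*a*(2 + a) (f(a) = (2 + a)*(2*a) = 2*a*(2 + a))
G(z) = -75/2 + z/2 (G(z) = (z - 75)/2 = (-75 + z)/2 = -75/2 + z/2)
1/I(f(4), G(3)) = 1/(1/(2*4*(2 + 4))) = 1/(1/(2*4*6)) = 1/(1/48) = 48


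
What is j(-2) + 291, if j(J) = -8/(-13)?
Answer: 3791/13 ≈ 291.62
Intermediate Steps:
j(J) = 8/13 (j(J) = -8*(-1/13) = 8/13)
j(-2) + 291 = 8/13 + 291 = 3791/13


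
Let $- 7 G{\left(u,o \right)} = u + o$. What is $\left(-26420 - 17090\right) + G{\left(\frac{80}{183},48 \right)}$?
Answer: $- \frac{55745174}{1281} \approx -43517.0$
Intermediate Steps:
$G{\left(u,o \right)} = - \frac{o}{7} - \frac{u}{7}$ ($G{\left(u,o \right)} = - \frac{u + o}{7} = - \frac{o + u}{7} = - \frac{o}{7} - \frac{u}{7}$)
$\left(-26420 - 17090\right) + G{\left(\frac{80}{183},48 \right)} = \left(-26420 - 17090\right) - \left(\frac{48}{7} + \frac{80 \cdot \frac{1}{183}}{7}\right) = -43510 - \left(\frac{48}{7} + \frac{80 \cdot \frac{1}{183}}{7}\right) = -43510 - \frac{8864}{1281} = - \frac{55745174}{1281}$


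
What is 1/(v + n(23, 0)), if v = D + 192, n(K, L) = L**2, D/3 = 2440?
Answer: 1/7512 ≈ 0.00013312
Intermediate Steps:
D = 7320 (D = 3*2440 = 7320)
v = 7512 (v = 7320 + 192 = 7512)
1/(v + n(23, 0)) = 1/(7512 + 0**2) = 1/(7512 + 0) = 1/7512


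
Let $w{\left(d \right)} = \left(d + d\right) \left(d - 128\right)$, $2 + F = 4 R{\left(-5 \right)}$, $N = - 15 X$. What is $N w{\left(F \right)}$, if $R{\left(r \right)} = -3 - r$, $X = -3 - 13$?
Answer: $-351360$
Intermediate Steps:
$X = -16$
$N = 240$ ($N = \left(-15\right) \left(-16\right) = 240$)
$F = 6$ ($F = -2 + 4 \left(-3 - -5\right) = -2 + 4 \left(-3 + 5\right) = -2 + 4 \cdot 2 = -2 + 8 = 6$)
$w{\left(d \right)} = 2 d \left(-128 + d\right)$
$N w{\left(F \right)} = 240 \cdot 2 \cdot 6 \left(-128 + 6\right) = 240 \cdot 2 \cdot 6 \left(-122\right) = 240 \left(-1464\right) = -351360$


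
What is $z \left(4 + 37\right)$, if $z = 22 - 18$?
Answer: $164$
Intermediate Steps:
$z = 4$
$z \left(4 + 37\right) = 4 \left(4 + 37\right) = 4 \cdot 41 = 164$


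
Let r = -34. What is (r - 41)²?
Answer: 5625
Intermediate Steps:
(r - 41)² = (-34 - 41)² = (-75)² = 5625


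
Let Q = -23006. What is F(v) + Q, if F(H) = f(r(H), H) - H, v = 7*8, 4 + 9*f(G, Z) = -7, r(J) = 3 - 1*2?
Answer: -207569/9 ≈ -23063.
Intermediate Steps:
r(J) = 1 (r(J) = 3 - 2 = 1)
f(G, Z) = -11/9 (f(G, Z) = -4/9 + (⅑)*(-7) = -4/9 - 7/9 = -11/9)
v = 56
F(H) = -11/9 - H
F(v) + Q = (-11/9 - 1*56) - 23006 = (-11/9 - 56) - 23006 = -515/9 - 23006 = -207569/9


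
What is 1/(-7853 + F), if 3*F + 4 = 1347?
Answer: -3/22216 ≈ -0.00013504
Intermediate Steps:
F = 1343/3 (F = -4/3 + (⅓)*1347 = -4/3 + 449 = 1343/3 ≈ 447.67)
1/(-7853 + F) = 1/(-7853 + 1343/3) = 1/(-22216/3) = -3/22216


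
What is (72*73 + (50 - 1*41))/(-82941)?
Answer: -1755/27647 ≈ -0.063479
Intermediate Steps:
(72*73 + (50 - 1*41))/(-82941) = (5256 + (50 - 41))*(-1/82941) = (5256 + 9)*(-1/82941) = 5265*(-1/82941) = -1755/27647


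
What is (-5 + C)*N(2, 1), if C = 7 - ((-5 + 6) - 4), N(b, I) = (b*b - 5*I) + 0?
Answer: -5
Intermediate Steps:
N(b, I) = b**2 - 5*I (N(b, I) = (b**2 - 5*I) + 0 = b**2 - 5*I)
C = 10 (C = 7 - (1 - 4) = 7 - 1*(-3) = 7 + 3 = 10)
(-5 + C)*N(2, 1) = (-5 + 10)*(2**2 - 5*1) = 5*(4 - 5) = 5*(-1) = -5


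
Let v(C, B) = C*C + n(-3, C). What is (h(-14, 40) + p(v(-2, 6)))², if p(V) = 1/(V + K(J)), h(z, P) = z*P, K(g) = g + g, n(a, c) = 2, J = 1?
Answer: 20061441/64 ≈ 3.1346e+5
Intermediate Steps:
K(g) = 2*g
v(C, B) = 2 + C² (v(C, B) = C*C + 2 = C² + 2 = 2 + C²)
h(z, P) = P*z
p(V) = 1/(2 + V) (p(V) = 1/(V + 2*1) = 1/(V + 2) = 1/(2 + V))
(h(-14, 40) + p(v(-2, 6)))² = (40*(-14) + 1/(2 + (2 + (-2)²)))² = (-560 + 1/(2 + (2 + 4)))² = (-560 + 1/(2 + 6))² = (-560 + 1/8)² = (-560 + ⅛)² = (-4479/8)² = 20061441/64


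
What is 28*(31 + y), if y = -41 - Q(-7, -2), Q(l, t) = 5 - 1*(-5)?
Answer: -560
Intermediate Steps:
Q(l, t) = 10 (Q(l, t) = 5 + 5 = 10)
y = -51 (y = -41 - 1*10 = -41 - 10 = -51)
28*(31 + y) = 28*(31 - 51) = 28*(-20) = -560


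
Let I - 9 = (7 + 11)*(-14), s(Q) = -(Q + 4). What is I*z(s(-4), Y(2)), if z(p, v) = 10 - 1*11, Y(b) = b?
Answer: 243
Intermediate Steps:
s(Q) = -4 - Q (s(Q) = -(4 + Q) = -4 - Q)
I = -243 (I = 9 + (7 + 11)*(-14) = 9 + 18*(-14) = 9 - 252 = -243)
z(p, v) = -1 (z(p, v) = 10 - 11 = -1)
I*z(s(-4), Y(2)) = -243*(-1) = 243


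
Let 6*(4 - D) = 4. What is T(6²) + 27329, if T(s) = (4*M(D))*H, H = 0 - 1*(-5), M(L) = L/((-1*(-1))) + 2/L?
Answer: 82223/3 ≈ 27408.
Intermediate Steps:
D = 10/3 (D = 4 - ⅙*4 = 4 - ⅔ = 10/3 ≈ 3.3333)
M(L) = L + 2/L (M(L) = L/1 + 2/L = L*1 + 2/L = L + 2/L)
H = 5 (H = 0 + 5 = 5)
T(s) = 236/3 (T(s) = (4*(10/3 + 2/(10/3)))*5 = (4*(10/3 + 2*(3/10)))*5 = (4*(10/3 + ⅗))*5 = (4*(59/15))*5 = (236/15)*5 = 236/3)
T(6²) + 27329 = 236/3 + 27329 = 82223/3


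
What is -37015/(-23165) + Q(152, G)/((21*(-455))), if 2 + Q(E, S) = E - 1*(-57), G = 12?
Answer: 23258878/14756105 ≈ 1.5762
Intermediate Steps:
Q(E, S) = 55 + E (Q(E, S) = -2 + (E - 1*(-57)) = -2 + (E + 57) = -2 + (57 + E) = 55 + E)
-37015/(-23165) + Q(152, G)/((21*(-455))) = -37015/(-23165) + (55 + 152)/((21*(-455))) = -37015*(-1/23165) + 207/(-9555) = 7403/4633 + 207*(-1/9555) = 7403/4633 - 69/3185 = 23258878/14756105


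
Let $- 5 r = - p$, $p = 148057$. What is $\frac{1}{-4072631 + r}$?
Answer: $- \frac{5}{20215098} \approx -2.4734 \cdot 10^{-7}$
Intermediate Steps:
$r = \frac{148057}{5}$ ($r = - \frac{\left(-1\right) 148057}{5} = \left(- \frac{1}{5}\right) \left(-148057\right) = \frac{148057}{5} \approx 29611.0$)
$\frac{1}{-4072631 + r} = \frac{1}{-4072631 + \frac{148057}{5}} = \frac{1}{- \frac{20215098}{5}} = - \frac{5}{20215098}$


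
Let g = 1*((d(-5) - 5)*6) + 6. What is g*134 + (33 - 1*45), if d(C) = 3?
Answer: -816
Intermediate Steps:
g = -6 (g = 1*((3 - 5)*6) + 6 = 1*(-2*6) + 6 = 1*(-12) + 6 = -12 + 6 = -6)
g*134 + (33 - 1*45) = -6*134 + (33 - 1*45) = -804 + (33 - 45) = -804 - 12 = -816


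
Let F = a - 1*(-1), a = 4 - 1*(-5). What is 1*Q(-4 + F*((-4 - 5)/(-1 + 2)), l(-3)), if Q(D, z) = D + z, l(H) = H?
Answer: -97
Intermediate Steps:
a = 9 (a = 4 + 5 = 9)
F = 10 (F = 9 - 1*(-1) = 9 + 1 = 10)
1*Q(-4 + F*((-4 - 5)/(-1 + 2)), l(-3)) = 1*((-4 + 10*((-4 - 5)/(-1 + 2))) - 3) = 1*((-4 + 10*(-9/1)) - 3) = 1*((-4 + 10*(-9*1)) - 3) = 1*((-4 + 10*(-9)) - 3) = 1*((-4 - 90) - 3) = 1*(-94 - 3) = 1*(-97) = -97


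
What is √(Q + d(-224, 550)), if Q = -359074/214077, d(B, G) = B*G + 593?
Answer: I*√5619028404713601/214077 ≈ 350.16*I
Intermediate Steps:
d(B, G) = 593 + B*G
Q = -359074/214077 (Q = -359074*1/214077 = -359074/214077 ≈ -1.6773)
√(Q + d(-224, 550)) = √(-359074/214077 + (593 - 224*550)) = √(-359074/214077 + (593 - 123200)) = √(-359074/214077 - 122607) = √(-26247697813/214077) = I*√5619028404713601/214077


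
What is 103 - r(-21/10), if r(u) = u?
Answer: 1051/10 ≈ 105.10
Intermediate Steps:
103 - r(-21/10) = 103 - (-21)/10 = 103 - 1*(-21/10) = 103 + 21/10 = 1051/10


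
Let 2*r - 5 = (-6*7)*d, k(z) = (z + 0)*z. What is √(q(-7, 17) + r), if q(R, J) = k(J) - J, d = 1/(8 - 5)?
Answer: √1070/2 ≈ 16.355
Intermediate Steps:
k(z) = z² (k(z) = z*z = z²)
d = ⅓ (d = 1/3 = ⅓ ≈ 0.33333)
q(R, J) = J² - J
r = -9/2 (r = 5/2 + (-6*7*(⅓))/2 = 5/2 + (-42*⅓)/2 = 5/2 + (½)*(-14) = 5/2 - 7 = -9/2 ≈ -4.5000)
√(q(-7, 17) + r) = √(17*(-1 + 17) - 9/2) = √(17*16 - 9/2) = √(272 - 9/2) = √(535/2) = √1070/2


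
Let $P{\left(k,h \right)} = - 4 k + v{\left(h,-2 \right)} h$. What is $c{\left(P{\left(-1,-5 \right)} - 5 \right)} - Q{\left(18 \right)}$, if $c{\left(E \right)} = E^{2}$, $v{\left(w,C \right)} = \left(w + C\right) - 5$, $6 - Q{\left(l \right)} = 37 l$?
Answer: $4141$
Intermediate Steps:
$Q{\left(l \right)} = 6 - 37 l$
$v{\left(w,C \right)} = -5 + C + w$ ($v{\left(w,C \right)} = \left(C + w\right) - 5 = -5 + C + w$)
$P{\left(k,h \right)} = - 4 k + h \left(-7 + h\right)$ ($P{\left(k,h \right)} = - 4 k + \left(-5 - 2 + h\right) h = - 4 k + \left(-7 + h\right) h = - 4 k + h \left(-7 + h\right)$)
$c{\left(P{\left(-1,-5 \right)} - 5 \right)} - Q{\left(18 \right)} = \left(\left(\left(-4\right) \left(-1\right) - 5 \left(-7 - 5\right)\right) - 5\right)^{2} - \left(6 - 666\right) = \left(\left(4 - -60\right) - 5\right)^{2} - \left(6 - 666\right) = \left(\left(4 + 60\right) - 5\right)^{2} - -660 = \left(64 - 5\right)^{2} + 660 = 59^{2} + 660 = 3481 + 660 = 4141$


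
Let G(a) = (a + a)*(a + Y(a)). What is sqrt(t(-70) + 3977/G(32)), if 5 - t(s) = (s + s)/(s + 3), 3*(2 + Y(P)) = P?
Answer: 3*sqrt(2108834782)/65392 ≈ 2.1068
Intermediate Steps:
Y(P) = -2 + P/3
t(s) = 5 - 2*s/(3 + s) (t(s) = 5 - (s + s)/(s + 3) = 5 - 2*s/(3 + s))
G(a) = 2*a*(-2 + 4*a/3) (G(a) = (a + a)*(a + (-2 + a/3)) = (2*a)*(-2 + 4*a/3) = 2*a*(-2 + 4*a/3))
sqrt(t(-70) + 3977/G(32)) = sqrt(3*(5 - 70)/(3 - 70) + 3977/(((4/3)*32*(-3 + 2*32)))) = sqrt(3*(-65)/(-67) + 3977/(((4/3)*32*(-3 + 64)))) = sqrt(3*(-1/67)*(-65) + 3977/(((4/3)*32*61))) = sqrt(195/67 + 3977/(7808/3)) = sqrt(195/67 + 3977*(3/7808)) = sqrt(195/67 + 11931/7808) = sqrt(2321937/523136) = 3*sqrt(2108834782)/65392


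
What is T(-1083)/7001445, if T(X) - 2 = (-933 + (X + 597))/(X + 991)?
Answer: 1603/644132940 ≈ 2.4886e-6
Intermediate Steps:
T(X) = 2 + (-336 + X)/(991 + X) (T(X) = 2 + (-933 + (X + 597))/(X + 991) = 2 + (-933 + (597 + X))/(991 + X) = 2 + (-336 + X)/(991 + X))
T(-1083)/7001445 = ((1646 + 3*(-1083))/(991 - 1083))/7001445 = ((1646 - 3249)/(-92))*(1/7001445) = -1/92*(-1603)*(1/7001445) = (1603/92)*(1/7001445) = 1603/644132940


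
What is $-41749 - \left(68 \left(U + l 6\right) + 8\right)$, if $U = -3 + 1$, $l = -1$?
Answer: $-41213$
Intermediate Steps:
$U = -2$
$-41749 - \left(68 \left(U + l 6\right) + 8\right) = -41749 - \left(68 \left(-2 - 6\right) + 8\right) = -41749 - \left(68 \left(-8\right) + 8\right) = -41749 - \left(-544 + 8\right) = -41749 - -536 = -41749 + 536 = -41213$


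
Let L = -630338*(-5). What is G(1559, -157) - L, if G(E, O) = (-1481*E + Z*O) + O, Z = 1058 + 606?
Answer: -5721974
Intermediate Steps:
Z = 1664
L = 3151690
G(E, O) = -1481*E + 1665*O (G(E, O) = (-1481*E + 1664*O) + O = -1481*E + 1665*O)
G(1559, -157) - L = (-1481*1559 + 1665*(-157)) - 1*3151690 = (-2308879 - 261405) - 3151690 = -2570284 - 3151690 = -5721974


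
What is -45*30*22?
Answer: -29700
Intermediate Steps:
-45*30*22 = -1350*22 = -29700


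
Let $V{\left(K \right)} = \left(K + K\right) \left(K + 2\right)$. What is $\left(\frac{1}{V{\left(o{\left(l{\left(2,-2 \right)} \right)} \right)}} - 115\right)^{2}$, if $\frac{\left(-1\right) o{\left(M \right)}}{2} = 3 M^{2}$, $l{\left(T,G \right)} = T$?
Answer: $\frac{14747430721}{1115136} \approx 13225.0$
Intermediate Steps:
$o{\left(M \right)} = - 6 M^{2}$ ($o{\left(M \right)} = - 2 \cdot 3 M^{2} = - 6 M^{2}$)
$V{\left(K \right)} = 2 K \left(2 + K\right)$
$\left(\frac{1}{V{\left(o{\left(l{\left(2,-2 \right)} \right)} \right)}} - 115\right)^{2} = \left(\frac{1}{2 \left(- 6 \cdot 2^{2}\right) \left(2 - 6 \cdot 2^{2}\right)} - 115\right)^{2} = \left(\frac{1}{2 \left(\left(-6\right) 4\right) \left(2 - 24\right)} - 115\right)^{2} = \left(\frac{1}{2 \left(-24\right) \left(2 - 24\right)} - 115\right)^{2} = \left(\frac{1}{2 \left(-24\right) \left(-22\right)} - 115\right)^{2} = \left(\frac{1}{1056} - 115\right)^{2} = \left(- \frac{121439}{1056}\right)^{2} = \frac{14747430721}{1115136}$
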